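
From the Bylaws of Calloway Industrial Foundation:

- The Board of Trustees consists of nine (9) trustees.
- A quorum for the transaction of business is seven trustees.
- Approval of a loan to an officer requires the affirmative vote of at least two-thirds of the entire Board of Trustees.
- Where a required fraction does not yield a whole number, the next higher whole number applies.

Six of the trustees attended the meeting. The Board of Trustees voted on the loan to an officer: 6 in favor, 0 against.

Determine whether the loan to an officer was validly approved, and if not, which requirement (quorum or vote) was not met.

Quorum: 6 present; quorum is 7. Not satisfied.
Vote: the loan to an officer requires two-thirds of the entire Board of Trustees (9). 2/3 of 9 = 6, so 6 affirmative votes are needed; 6 voted in favor. Satisfied. (Moot — without a quorum no business can be validly transacted.)

Invalid — quorum requirement not satisfied.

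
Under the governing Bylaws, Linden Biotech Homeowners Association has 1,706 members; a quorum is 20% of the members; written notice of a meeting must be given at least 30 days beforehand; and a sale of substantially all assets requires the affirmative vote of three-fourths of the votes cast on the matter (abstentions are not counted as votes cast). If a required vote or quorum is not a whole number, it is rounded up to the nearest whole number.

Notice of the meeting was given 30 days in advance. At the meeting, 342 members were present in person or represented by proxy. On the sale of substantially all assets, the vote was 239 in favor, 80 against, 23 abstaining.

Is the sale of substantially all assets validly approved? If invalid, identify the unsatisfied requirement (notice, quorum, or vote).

Notice: 30 days given; 30 required. Satisfied.
Quorum: 20% of 1,706 = 341.20, rounded up to 342; 342 present. Satisfied.
Vote: requires three-fourths of the votes cast (342 − 23 abstaining = 319); 3/4 of 319 = 239.25, rounded up to 240, so 240 needed; 239 in favor. Not satisfied.

Invalid — vote requirement not satisfied.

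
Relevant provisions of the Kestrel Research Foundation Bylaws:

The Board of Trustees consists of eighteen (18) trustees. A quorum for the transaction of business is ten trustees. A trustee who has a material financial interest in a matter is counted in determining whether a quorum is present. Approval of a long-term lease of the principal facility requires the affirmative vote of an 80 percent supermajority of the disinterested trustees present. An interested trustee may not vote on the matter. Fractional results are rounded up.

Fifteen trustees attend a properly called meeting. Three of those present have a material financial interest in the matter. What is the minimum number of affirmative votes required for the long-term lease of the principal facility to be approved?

The long-term lease of the principal facility requires four-fifths of the disinterested trustees present (15 − 3 = 12).
4/5 of 12 = 9.60, rounded up to 10.

10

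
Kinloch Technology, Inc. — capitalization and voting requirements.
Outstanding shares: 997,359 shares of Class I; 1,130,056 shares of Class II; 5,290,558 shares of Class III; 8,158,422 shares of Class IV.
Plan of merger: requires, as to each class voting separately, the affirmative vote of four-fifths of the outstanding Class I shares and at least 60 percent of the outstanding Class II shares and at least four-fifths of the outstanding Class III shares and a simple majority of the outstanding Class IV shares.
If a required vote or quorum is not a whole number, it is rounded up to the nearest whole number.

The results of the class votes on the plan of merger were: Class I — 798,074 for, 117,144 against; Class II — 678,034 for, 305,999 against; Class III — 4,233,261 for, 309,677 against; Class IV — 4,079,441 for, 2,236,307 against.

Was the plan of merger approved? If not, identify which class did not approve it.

Class I: 4/5 of 997359 = 797887.20, rounded up to 797888; 797,888 required, 798,074 in favor — approved.
Class II: 3/5 of 1130056 = 678033.60, rounded up to 678034; 678,034 required, 678,034 in favor — approved.
Class III: 4/5 of 5290558 = 4232446.40, rounded up to 4232447; 4,232,447 required, 4,233,261 in favor — approved.
Class IV: a majority of 8158422 is 4079212; 4,079,212 required, 4,079,441 in favor — approved.

Approved — every class gave the required vote.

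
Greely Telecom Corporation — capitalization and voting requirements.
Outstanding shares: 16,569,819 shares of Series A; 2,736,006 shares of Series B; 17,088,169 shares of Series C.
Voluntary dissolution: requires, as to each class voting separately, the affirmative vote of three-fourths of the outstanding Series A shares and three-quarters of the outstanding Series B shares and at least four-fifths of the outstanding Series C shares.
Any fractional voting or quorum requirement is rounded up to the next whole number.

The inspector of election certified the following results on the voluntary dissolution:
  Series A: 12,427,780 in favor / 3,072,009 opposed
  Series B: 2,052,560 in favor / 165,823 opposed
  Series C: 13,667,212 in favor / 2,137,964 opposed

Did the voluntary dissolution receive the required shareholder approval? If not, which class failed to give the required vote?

Not approved — the Series C shares did not give the required vote.

Series A: 3/4 of 16569819 = 12427364.25, rounded up to 12427365; 12,427,365 required, 12,427,780 in favor — approved.
Series B: 3/4 of 2736006 = 2052004.50, rounded up to 2052005; 2,052,005 required, 2,052,560 in favor — approved.
Series C: 4/5 of 17088169 = 13670535.20, rounded up to 13670536; 13,670,536 required, 13,667,212 in favor — not approved.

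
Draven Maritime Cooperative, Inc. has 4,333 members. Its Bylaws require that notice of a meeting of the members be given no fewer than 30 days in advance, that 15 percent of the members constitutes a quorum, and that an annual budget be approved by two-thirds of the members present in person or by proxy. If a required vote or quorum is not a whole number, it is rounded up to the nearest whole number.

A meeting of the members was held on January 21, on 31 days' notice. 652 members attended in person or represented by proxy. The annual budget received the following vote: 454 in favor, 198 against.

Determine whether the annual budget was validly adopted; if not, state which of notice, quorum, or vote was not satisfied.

Notice: 31 days given; 30 required. Satisfied.
Quorum: 15% of 4,333 = 649.95, rounded up to 650; 652 present. Satisfied.
Vote: requires two-thirds of those present (652); 2/3 of 652 = 434.67, rounded up to 435, so 435 needed; 454 in favor. Satisfied.

Valid — all requirements satisfied.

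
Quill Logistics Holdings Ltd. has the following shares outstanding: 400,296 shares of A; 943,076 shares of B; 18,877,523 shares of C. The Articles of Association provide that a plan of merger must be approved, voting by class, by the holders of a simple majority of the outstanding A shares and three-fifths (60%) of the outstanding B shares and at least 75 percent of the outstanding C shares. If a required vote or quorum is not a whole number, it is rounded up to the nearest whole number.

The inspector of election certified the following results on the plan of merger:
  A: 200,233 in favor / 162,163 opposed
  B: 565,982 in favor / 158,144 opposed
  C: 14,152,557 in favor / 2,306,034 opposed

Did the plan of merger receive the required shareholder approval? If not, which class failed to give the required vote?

Not approved — the C shares did not give the required vote.

A: a majority of 400296 is 200149; 200,149 required, 200,233 in favor — approved.
B: 3/5 of 943076 = 565845.60, rounded up to 565846; 565,846 required, 565,982 in favor — approved.
C: 3/4 of 18877523 = 14158142.25, rounded up to 14158143; 14,158,143 required, 14,152,557 in favor — not approved.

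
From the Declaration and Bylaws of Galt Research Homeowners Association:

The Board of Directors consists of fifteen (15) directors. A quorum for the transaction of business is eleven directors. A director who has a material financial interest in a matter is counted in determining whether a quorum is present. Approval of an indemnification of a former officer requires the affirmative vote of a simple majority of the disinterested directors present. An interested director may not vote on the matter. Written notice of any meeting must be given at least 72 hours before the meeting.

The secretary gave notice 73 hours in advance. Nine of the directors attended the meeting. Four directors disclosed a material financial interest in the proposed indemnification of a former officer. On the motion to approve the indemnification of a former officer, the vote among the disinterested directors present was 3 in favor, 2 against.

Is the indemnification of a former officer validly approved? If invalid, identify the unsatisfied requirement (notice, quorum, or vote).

Invalid — quorum requirement not satisfied.

Notice: 73 hours given; 72 required (73 ≥ 72). Satisfied.
Quorum: 9 present (interested directors count toward quorum); quorum is 11. Not satisfied.
Vote: the indemnification of a former officer requires a majority of the disinterested directors present (9 − 4 = 5). A majority of 5 is 3, so 3 affirmative votes are needed; 3 voted in favor. Satisfied. (Moot — without a quorum no business can be validly transacted.)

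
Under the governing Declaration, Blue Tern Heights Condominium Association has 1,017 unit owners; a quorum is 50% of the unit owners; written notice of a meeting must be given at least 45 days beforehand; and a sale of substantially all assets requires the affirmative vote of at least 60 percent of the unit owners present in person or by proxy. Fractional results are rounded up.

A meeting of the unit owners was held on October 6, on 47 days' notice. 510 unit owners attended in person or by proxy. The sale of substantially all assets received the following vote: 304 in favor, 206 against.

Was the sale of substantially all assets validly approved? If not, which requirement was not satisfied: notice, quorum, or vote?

Notice: 47 days given; 45 required. Satisfied.
Quorum: 50% of 1,017 = 508.50, rounded up to 509; 510 present. Satisfied.
Vote: requires three-fifths of those present (510); 3/5 of 510 = 306, so 306 needed; 304 in favor. Not satisfied.

Invalid — vote requirement not satisfied.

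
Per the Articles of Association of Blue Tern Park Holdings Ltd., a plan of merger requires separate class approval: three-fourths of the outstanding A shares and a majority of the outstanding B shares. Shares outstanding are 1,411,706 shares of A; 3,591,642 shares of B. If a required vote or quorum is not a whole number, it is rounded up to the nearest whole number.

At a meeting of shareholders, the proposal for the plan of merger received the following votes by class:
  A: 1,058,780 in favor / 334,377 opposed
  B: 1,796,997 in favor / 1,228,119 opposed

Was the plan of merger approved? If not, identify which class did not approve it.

A: 3/4 of 1411706 = 1058779.50, rounded up to 1058780; 1,058,780 required, 1,058,780 in favor — approved.
B: a majority of 3591642 is 1795822; 1,795,822 required, 1,796,997 in favor — approved.

Approved — every class gave the required vote.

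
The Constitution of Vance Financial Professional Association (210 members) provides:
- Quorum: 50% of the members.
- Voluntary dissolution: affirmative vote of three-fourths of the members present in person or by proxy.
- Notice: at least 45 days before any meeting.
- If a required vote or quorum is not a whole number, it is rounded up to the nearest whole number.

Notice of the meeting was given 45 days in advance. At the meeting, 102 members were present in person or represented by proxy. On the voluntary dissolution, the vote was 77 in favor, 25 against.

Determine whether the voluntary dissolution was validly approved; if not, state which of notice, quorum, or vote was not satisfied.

Invalid — quorum requirement not satisfied.

Notice: 45 days given; 45 required. Satisfied.
Quorum: 50% of 210 = 105; 102 present. Not satisfied.
Vote: requires three-fourths of those present (102); 3/4 of 102 = 76.50, rounded up to 77, so 77 needed; 77 in favor. Satisfied.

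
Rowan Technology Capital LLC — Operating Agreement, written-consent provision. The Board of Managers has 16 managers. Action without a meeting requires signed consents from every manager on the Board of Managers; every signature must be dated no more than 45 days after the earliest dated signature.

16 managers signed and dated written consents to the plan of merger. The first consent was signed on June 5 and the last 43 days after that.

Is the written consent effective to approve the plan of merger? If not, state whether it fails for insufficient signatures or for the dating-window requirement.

Effective — both the signature and dating-window requirements are satisfied.

Signatures required: the unanimous vote of 16 — unanimous means all 16, so 16 needed; 16 signed. Sufficient.
Dating window: the latest signature is 43 days after the earliest; the limit is 45 days. Within the window.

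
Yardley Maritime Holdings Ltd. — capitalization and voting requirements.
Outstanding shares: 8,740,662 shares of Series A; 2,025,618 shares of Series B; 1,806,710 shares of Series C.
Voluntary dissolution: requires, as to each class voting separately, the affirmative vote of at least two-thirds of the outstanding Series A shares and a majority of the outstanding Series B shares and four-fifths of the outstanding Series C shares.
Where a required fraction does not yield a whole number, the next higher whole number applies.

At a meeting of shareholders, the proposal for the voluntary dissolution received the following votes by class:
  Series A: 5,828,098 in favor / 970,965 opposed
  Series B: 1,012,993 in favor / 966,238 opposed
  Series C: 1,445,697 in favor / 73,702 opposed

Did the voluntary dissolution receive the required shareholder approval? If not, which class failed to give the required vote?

Approved — every class gave the required vote.

Series A: 2/3 of 8740662 = 5827108; 5,827,108 required, 5,828,098 in favor — approved.
Series B: a majority of 2025618 is 1012810; 1,012,810 required, 1,012,993 in favor — approved.
Series C: 4/5 of 1806710 = 1445368; 1,445,368 required, 1,445,697 in favor — approved.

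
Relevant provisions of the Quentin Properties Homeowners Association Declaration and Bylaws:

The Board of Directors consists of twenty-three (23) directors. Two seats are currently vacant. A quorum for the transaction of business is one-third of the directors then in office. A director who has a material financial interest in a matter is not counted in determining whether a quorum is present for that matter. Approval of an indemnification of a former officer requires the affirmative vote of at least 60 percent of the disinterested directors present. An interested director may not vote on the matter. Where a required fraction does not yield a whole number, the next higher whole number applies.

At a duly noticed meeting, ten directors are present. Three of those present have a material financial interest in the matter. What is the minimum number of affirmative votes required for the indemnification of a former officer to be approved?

The indemnification of a former officer requires three-fifths of the disinterested directors present (10 − 3 = 7).
3/5 of 7 = 4.20, rounded up to 5.

5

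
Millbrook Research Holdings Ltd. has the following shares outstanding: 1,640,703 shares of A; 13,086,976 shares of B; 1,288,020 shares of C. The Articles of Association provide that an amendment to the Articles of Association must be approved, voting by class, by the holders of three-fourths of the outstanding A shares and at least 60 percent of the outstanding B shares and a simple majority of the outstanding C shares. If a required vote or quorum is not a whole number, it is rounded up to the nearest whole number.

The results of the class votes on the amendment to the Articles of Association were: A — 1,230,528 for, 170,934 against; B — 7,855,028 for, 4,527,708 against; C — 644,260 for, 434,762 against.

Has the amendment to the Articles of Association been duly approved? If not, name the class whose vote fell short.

Approved — every class gave the required vote.

A: 3/4 of 1640703 = 1230527.25, rounded up to 1230528; 1,230,528 required, 1,230,528 in favor — approved.
B: 3/5 of 13086976 = 7852185.60, rounded up to 7852186; 7,852,186 required, 7,855,028 in favor — approved.
C: a majority of 1288020 is 644011; 644,011 required, 644,260 in favor — approved.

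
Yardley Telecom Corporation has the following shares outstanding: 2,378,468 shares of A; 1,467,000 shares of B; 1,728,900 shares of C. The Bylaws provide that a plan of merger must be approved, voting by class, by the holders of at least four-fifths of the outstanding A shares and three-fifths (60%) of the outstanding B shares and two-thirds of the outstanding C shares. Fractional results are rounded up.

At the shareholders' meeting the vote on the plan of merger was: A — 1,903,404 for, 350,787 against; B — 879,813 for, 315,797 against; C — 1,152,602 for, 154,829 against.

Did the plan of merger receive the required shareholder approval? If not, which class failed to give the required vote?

Not approved — the B shares did not give the required vote.

A: 4/5 of 2378468 = 1902774.40, rounded up to 1902775; 1,902,775 required, 1,903,404 in favor — approved.
B: 3/5 of 1467000 = 880200; 880,200 required, 879,813 in favor — not approved.
C: 2/3 of 1728900 = 1152600; 1,152,600 required, 1,152,602 in favor — approved.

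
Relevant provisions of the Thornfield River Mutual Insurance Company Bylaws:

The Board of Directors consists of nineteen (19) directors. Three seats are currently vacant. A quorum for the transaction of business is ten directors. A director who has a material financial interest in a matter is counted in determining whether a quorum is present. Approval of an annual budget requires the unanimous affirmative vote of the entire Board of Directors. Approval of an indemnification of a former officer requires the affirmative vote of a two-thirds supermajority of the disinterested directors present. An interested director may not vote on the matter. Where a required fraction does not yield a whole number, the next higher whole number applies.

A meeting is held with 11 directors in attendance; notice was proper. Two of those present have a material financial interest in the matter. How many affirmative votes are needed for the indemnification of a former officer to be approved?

The indemnification of a former officer requires two-thirds of the disinterested directors present (11 − 2 = 9).
2/3 of 9 = 6.

6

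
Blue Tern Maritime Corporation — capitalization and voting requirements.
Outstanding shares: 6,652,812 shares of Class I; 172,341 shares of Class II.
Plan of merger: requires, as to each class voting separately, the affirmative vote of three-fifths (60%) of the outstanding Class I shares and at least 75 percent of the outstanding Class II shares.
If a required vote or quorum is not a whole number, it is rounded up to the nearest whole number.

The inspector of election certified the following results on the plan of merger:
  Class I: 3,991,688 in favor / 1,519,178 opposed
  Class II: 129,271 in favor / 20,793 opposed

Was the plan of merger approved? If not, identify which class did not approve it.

Approved — every class gave the required vote.

Class I: 3/5 of 6652812 = 3991687.20, rounded up to 3991688; 3,991,688 required, 3,991,688 in favor — approved.
Class II: 3/4 of 172341 = 129255.75, rounded up to 129256; 129,256 required, 129,271 in favor — approved.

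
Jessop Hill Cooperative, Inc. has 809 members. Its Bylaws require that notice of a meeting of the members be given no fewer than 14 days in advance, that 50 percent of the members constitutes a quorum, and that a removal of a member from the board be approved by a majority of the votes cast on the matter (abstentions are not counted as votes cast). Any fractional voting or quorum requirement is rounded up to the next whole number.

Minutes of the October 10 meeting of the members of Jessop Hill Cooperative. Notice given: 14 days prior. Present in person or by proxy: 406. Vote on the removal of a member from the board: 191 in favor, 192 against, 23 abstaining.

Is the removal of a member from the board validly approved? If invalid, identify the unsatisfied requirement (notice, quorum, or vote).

Notice: 14 days given; 14 required. Satisfied.
Quorum: 50% of 809 = 404.50, rounded up to 405; 406 present. Satisfied.
Vote: requires a majority of the votes cast (406 − 23 abstaining = 383); a majority of 383 is 192, so 192 needed; 191 in favor. Not satisfied.

Invalid — vote requirement not satisfied.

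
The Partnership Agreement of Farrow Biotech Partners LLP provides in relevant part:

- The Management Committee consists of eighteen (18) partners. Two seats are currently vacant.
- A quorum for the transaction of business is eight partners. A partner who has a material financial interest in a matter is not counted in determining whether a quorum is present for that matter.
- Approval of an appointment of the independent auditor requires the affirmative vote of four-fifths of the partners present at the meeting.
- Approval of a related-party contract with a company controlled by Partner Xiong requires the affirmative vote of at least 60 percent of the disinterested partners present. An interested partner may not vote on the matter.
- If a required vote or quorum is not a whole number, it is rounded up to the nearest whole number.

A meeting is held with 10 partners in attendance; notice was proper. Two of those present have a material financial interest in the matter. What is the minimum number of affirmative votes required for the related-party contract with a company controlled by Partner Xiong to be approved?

5

The related-party contract with a company controlled by Partner Xiong requires three-fifths of the disinterested partners present (10 − 2 = 8).
3/5 of 8 = 4.80, rounded up to 5.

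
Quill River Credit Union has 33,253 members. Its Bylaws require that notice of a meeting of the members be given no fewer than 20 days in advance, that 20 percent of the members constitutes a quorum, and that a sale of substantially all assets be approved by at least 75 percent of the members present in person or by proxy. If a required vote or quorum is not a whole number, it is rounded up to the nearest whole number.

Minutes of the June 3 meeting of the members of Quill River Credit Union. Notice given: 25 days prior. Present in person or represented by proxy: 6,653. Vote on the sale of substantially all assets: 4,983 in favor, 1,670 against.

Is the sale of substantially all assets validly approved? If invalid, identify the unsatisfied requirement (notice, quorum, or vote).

Notice: 25 days given; 20 required. Satisfied.
Quorum: 20% of 33,253 = 6,650.60, rounded up to 6,651; 6,653 present. Satisfied.
Vote: requires three-fourths of those present (6,653); 3/4 of 6653 = 4989.75, rounded up to 4990, so 4,990 needed; 4,983 in favor. Not satisfied.

Invalid — vote requirement not satisfied.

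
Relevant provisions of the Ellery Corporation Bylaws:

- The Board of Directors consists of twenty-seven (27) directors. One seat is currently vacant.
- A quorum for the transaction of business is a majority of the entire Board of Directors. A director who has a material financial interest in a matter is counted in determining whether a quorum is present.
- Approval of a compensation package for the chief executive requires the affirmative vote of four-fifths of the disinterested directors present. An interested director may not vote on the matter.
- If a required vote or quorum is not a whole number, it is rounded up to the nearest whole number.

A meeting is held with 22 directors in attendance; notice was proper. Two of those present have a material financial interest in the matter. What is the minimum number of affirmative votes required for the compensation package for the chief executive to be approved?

16

The compensation package for the chief executive requires four-fifths of the disinterested directors present (22 − 2 = 20).
4/5 of 20 = 16.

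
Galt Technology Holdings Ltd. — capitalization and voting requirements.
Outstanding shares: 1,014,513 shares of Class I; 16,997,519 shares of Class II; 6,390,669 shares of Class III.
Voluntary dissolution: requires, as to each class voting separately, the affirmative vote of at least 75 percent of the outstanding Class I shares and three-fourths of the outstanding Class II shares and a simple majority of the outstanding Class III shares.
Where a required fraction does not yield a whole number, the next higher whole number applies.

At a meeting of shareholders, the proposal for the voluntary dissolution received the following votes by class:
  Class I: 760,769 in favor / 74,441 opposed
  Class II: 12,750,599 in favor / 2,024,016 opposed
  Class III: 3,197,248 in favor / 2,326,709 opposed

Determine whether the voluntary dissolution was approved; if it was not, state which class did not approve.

Class I: 3/4 of 1014513 = 760884.75, rounded up to 760885; 760,885 required, 760,769 in favor — not approved.
Class II: 3/4 of 16997519 = 12748139.25, rounded up to 12748140; 12,748,140 required, 12,750,599 in favor — approved.
Class III: a majority of 6390669 is 3195335; 3,195,335 required, 3,197,248 in favor — approved.

Not approved — the Class I shares did not give the required vote.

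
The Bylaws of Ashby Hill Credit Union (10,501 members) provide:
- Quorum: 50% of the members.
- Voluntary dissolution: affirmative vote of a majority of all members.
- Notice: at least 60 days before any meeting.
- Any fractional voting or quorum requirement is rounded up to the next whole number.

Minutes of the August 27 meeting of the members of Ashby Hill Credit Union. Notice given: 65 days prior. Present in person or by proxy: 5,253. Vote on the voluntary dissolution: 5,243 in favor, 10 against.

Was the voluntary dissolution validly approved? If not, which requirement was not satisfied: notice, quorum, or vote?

Notice: 65 days given; 60 required. Satisfied.
Quorum: 50% of 10,501 = 5,250.50, rounded up to 5,251; 5,253 present. Satisfied.
Vote: requires a majority of all members (10,501); a majority of 10501 is 5251, so 5,251 needed; 5,243 in favor. Not satisfied.

Invalid — vote requirement not satisfied.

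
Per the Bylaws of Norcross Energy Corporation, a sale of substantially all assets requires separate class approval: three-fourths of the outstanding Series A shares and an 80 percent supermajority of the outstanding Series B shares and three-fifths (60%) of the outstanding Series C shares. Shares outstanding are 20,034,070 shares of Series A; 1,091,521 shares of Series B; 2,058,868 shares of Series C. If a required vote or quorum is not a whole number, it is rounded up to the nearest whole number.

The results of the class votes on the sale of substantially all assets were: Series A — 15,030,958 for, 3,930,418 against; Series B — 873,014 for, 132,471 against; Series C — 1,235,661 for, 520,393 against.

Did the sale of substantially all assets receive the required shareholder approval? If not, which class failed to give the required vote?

Series A: 3/4 of 20034070 = 15025552.50, rounded up to 15025553; 15,025,553 required, 15,030,958 in favor — approved.
Series B: 4/5 of 1091521 = 873216.80, rounded up to 873217; 873,217 required, 873,014 in favor — not approved.
Series C: 3/5 of 2058868 = 1235320.80, rounded up to 1235321; 1,235,321 required, 1,235,661 in favor — approved.

Not approved — the Series B shares did not give the required vote.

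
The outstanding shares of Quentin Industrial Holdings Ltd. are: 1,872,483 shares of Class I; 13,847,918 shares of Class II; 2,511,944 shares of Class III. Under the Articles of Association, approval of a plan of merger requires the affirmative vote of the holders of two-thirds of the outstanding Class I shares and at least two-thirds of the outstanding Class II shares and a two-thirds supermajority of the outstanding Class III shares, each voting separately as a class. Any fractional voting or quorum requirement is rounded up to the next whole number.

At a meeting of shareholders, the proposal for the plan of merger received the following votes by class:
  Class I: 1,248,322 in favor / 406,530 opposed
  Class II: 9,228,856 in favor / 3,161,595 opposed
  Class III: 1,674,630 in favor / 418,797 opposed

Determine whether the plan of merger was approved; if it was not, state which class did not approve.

Class I: 2/3 of 1872483 = 1248322; 1,248,322 required, 1,248,322 in favor — approved.
Class II: 2/3 of 13847918 = 9231945.33, rounded up to 9231946; 9,231,946 required, 9,228,856 in favor — not approved.
Class III: 2/3 of 2511944 = 1674629.33, rounded up to 1674630; 1,674,630 required, 1,674,630 in favor — approved.

Not approved — the Class II shares did not give the required vote.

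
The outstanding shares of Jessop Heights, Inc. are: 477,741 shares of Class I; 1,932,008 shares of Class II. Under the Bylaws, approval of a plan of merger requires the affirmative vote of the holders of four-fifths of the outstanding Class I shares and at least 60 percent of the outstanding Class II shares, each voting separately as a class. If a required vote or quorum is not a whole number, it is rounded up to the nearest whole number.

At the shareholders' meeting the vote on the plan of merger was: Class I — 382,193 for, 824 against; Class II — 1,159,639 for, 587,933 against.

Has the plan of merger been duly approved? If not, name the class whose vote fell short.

Class I: 4/5 of 477741 = 382192.80, rounded up to 382193; 382,193 required, 382,193 in favor — approved.
Class II: 3/5 of 1932008 = 1159204.80, rounded up to 1159205; 1,159,205 required, 1,159,639 in favor — approved.

Approved — every class gave the required vote.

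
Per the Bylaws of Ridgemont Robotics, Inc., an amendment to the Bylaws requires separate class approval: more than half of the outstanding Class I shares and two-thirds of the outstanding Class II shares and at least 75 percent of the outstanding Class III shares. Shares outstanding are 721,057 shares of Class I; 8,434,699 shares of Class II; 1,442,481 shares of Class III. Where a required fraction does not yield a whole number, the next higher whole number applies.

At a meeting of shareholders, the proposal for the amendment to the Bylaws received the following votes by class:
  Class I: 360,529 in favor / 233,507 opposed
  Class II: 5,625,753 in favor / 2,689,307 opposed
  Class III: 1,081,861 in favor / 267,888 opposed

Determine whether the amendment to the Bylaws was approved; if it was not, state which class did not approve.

Approved — every class gave the required vote.

Class I: a majority of 721057 is 360529; 360,529 required, 360,529 in favor — approved.
Class II: 2/3 of 8434699 = 5623132.67, rounded up to 5623133; 5,623,133 required, 5,625,753 in favor — approved.
Class III: 3/4 of 1442481 = 1081860.75, rounded up to 1081861; 1,081,861 required, 1,081,861 in favor — approved.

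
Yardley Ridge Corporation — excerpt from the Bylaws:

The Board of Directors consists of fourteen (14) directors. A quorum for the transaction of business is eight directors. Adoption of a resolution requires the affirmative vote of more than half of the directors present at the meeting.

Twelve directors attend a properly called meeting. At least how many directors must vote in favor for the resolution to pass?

The resolution requires a majority of the directors present (12).
A majority of 12 is 7.

7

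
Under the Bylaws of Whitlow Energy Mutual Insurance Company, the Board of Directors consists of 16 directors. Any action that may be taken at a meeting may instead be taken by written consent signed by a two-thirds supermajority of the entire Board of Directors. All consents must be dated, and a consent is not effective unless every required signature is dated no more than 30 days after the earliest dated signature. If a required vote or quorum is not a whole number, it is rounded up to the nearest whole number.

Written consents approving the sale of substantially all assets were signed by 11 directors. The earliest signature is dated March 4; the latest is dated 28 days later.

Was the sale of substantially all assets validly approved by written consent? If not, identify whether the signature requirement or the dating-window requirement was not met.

Effective — both the signature and dating-window requirements are satisfied.

Signatures required: a two-thirds supermajority of 16 — 2/3 of 16 = 10.67, rounded up to 11, so 11 needed; 11 signed. Sufficient.
Dating window: the latest signature is 28 days after the earliest; the limit is 30 days. Within the window.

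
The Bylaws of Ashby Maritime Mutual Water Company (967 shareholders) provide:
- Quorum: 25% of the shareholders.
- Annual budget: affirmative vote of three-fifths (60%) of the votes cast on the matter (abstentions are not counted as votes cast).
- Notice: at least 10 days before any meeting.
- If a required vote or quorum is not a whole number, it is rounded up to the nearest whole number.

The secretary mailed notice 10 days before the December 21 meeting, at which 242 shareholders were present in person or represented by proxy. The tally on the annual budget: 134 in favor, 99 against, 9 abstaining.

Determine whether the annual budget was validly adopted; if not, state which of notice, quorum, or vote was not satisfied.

Notice: 10 days given; 10 required. Satisfied.
Quorum: 25% of 967 = 241.75, rounded up to 242; 242 present. Satisfied.
Vote: requires three-fifths of the votes cast (242 − 9 abstaining = 233); 3/5 of 233 = 139.80, rounded up to 140, so 140 needed; 134 in favor. Not satisfied.

Invalid — vote requirement not satisfied.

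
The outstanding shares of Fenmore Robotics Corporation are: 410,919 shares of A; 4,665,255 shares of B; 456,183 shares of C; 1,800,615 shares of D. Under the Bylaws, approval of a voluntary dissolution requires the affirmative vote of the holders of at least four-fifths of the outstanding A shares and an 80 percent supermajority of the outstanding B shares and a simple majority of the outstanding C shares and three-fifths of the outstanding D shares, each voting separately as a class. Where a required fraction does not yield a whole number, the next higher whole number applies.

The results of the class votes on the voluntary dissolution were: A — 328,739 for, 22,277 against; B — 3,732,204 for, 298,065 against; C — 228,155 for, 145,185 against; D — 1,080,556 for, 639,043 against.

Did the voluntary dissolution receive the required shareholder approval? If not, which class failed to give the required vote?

Approved — every class gave the required vote.

A: 4/5 of 410919 = 328735.20, rounded up to 328736; 328,736 required, 328,739 in favor — approved.
B: 4/5 of 4665255 = 3732204; 3,732,204 required, 3,732,204 in favor — approved.
C: a majority of 456183 is 228092; 228,092 required, 228,155 in favor — approved.
D: 3/5 of 1800615 = 1080369; 1,080,369 required, 1,080,556 in favor — approved.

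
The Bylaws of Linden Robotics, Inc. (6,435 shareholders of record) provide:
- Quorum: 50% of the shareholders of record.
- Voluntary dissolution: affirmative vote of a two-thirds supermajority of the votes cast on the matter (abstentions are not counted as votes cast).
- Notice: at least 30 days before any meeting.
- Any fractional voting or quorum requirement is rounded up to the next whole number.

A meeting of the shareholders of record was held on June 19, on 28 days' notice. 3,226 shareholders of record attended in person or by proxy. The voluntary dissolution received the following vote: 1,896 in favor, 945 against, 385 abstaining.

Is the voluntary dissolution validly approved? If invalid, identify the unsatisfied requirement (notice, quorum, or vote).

Notice: 28 days given; 30 required. Not satisfied.
Quorum: 50% of 6,435 = 3,217.50, rounded up to 3,218; 3,226 present. Satisfied.
Vote: requires two-thirds of the votes cast (3,226 − 385 abstaining = 2,841); 2/3 of 2841 = 1894, so 1,894 needed; 1,896 in favor. Satisfied.

Invalid — notice requirement not satisfied.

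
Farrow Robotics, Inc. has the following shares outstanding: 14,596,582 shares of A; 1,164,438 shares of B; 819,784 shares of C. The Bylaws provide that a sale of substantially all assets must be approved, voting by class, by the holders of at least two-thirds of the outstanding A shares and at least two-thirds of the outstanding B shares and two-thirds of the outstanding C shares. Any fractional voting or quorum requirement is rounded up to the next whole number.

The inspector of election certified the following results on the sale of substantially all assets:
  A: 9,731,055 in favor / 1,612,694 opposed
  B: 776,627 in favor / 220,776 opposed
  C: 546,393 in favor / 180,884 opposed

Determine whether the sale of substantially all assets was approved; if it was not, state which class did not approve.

A: 2/3 of 14596582 = 9731054.67, rounded up to 9731055; 9,731,055 required, 9,731,055 in favor — approved.
B: 2/3 of 1164438 = 776292; 776,292 required, 776,627 in favor — approved.
C: 2/3 of 819784 = 546522.67, rounded up to 546523; 546,523 required, 546,393 in favor — not approved.

Not approved — the C shares did not give the required vote.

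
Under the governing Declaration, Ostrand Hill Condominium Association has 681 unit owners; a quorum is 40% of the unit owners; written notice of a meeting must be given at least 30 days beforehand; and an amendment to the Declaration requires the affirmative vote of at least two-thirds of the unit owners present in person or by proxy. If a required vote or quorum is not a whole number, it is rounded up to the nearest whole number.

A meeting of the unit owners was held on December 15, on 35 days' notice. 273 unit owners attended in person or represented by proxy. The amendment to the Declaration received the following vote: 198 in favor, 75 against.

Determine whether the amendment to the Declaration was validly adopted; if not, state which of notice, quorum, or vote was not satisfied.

Notice: 35 days given; 30 required. Satisfied.
Quorum: 40% of 681 = 272.40, rounded up to 273; 273 present. Satisfied.
Vote: requires two-thirds of those present (273); 2/3 of 273 = 182, so 182 needed; 198 in favor. Satisfied.

Valid — all requirements satisfied.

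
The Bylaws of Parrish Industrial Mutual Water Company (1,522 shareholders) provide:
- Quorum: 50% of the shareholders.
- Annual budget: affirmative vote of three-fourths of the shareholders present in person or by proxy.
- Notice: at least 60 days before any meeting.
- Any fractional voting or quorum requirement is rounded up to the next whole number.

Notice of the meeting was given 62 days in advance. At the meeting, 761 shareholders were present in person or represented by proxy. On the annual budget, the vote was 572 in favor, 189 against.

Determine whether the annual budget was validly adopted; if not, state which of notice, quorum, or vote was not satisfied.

Notice: 62 days given; 60 required. Satisfied.
Quorum: 50% of 1,522 = 761; 761 present. Satisfied.
Vote: requires three-fourths of those present (761); 3/4 of 761 = 570.75, rounded up to 571, so 571 needed; 572 in favor. Satisfied.

Valid — all requirements satisfied.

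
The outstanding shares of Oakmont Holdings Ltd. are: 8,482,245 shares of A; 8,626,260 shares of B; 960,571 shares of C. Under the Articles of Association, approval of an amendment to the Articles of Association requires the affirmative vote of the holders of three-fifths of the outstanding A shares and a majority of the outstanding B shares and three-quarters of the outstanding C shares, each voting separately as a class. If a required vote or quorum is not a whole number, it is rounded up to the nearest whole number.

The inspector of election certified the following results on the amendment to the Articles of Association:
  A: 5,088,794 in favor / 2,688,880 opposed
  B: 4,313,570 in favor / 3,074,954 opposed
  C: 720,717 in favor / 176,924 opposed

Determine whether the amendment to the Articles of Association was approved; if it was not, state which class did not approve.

Not approved — the A shares did not give the required vote.

A: 3/5 of 8482245 = 5089347; 5,089,347 required, 5,088,794 in favor — not approved.
B: a majority of 8626260 is 4313131; 4,313,131 required, 4,313,570 in favor — approved.
C: 3/4 of 960571 = 720428.25, rounded up to 720429; 720,429 required, 720,717 in favor — approved.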